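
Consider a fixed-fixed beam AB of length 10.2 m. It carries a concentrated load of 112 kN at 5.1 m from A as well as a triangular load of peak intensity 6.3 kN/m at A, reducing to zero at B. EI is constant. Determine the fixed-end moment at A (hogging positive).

Take the two fixed-end moments M_A, M_B as redundants; the released structure is the simple span AB.
On the primary (simply-supported) span, the end slopes from the loading are:
  at A: point load 112 at a = 5.1: Pab(L + b)/(6LEI) = 728.3/EI
  at B: point load 112 at a = 5.1: Pab(L + a)/(6LEI) = 728.3/EI
  at A: triangular load, peak 6.3: w₀L³/(45EI) = 148.6/EI
  at B: triangular load, peak 6.3: 7w₀L³/(360EI) = 130/EI
  θ_A0 = 876.8/EI,  θ_B0 = 858.3/EI
Flexibility coefficients: a unit moment at one end gives L/(3EI) there and L/(6EI) at the far end, so f₁₁ = f₂₂ = 3.4/EI and f₁₂ = f₂₁ = 1.7/EI.
Compatibility — zero rotation at each built-in end:
  3.4 M_A + 1.7 M_B = 876.8
  1.7 M_A + 3.4 M_B = 858.3
Solving the pair gives M_A = 175.6 kN·m and M_B = 164.6 kN·m (hogging).

M_A = 175.6 kN·m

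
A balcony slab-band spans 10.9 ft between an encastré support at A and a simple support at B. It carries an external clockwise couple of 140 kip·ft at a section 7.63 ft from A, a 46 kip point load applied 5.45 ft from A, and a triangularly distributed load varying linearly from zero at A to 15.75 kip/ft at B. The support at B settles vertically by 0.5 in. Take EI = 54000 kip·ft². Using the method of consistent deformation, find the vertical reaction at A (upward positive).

R_A = 57.93 kip

Choose R_B as the redundant. The primary structure is the cantilever fixed at A.
Primary-structure tip deflection at B by superposition:
  clockwise couple 140 at a = 7.63: M₀a(2L − a)/(2EI) = 7568/EI
  point load 46 at a = 5.45: Pa²(3L − a)/(6EI) = 6205/EI
  triangular load, peak 15.75 at the free end: 11w₀L⁴/(120EI) = 20380/EI
  δ_0 = 34153/EI
Flexibility coefficient — unit upward force at B: δ_{BB} = L³/(3EI) = 431.7/EI.
With EI = 54000 kip·ft²: δ_0 = 0.63247 ft and δ_{BB} = 0.007994 ft/kip.
Compatibility — the beam at B must follow the support down by 0.04167 ft: δ_0 − R_B·δ_{BB} = 0.04167, so R_B = (0.63247 − 0.04167)/0.007994 = 73.91 kip.
Vertical equilibrium: R_A = ΣP − R_B = 131.8 − 73.91 = 57.93 kip.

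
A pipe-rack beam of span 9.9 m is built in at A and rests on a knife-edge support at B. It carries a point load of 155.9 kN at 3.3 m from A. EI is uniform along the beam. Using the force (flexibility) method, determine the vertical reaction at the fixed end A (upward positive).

Remove the prop at B; the released (primary) structure is a cantilever built in at A.
Free-end deflection of the primary structure under the applied loading (downward +):
  point load 155.9 at a = 3.3: Pa²(3L − a)/(6EI) = 7470/EI
Flexibility coefficient — unit upward force at B: δ_{BB} = L³/(3EI) = 323.4/EI.
The prop prevents deflection at B: R_B = δ_0/δ_{BB} = 7470/323.4 = 23.1 kN.
Vertical equilibrium: R_A = ΣP − R_B = 155.9 − 23.1 = 132.8 kN.

R_A = 132.8 kN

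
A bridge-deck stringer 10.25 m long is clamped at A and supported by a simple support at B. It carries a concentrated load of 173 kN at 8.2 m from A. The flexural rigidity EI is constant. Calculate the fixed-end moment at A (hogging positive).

Take the reaction at B as the redundant and release it; the primary structure is a cantilever fixed at A.
Deflection at B on the released cantilever, summing each load's contribution:
  point load 173 at a = 8.2: Pa²(3L − a)/(6EI) = 43719/EI
Flexibility coefficient — unit upward force at B: δ_{BB} = L³/(3EI) = 359/EI.
Compatibility at B: δ_0 − R_B·δ_{BB} = 0, so R_B = 43719/359 = 121.8 kN.
Moment equilibrium about A: M_A = Σ(load moments about A) − R_B·L = 1419 − 121.8×10.25 = 170.2 kN·m.

M_A = 170.2 kN·m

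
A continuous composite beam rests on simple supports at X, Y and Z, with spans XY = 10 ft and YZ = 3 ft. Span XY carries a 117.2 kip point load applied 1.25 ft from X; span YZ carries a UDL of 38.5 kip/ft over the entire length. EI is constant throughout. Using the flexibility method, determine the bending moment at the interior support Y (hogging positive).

Release continuity at Y by inserting a hinge; the redundant is the internal moment M_Y. The primary structure is two simply-supported spans XY and YZ.
Rotations at Y on the released spans (each span's end-slope, ×1/EI):
  span XY: point load 117.2 at a = 1.25: Pab(L + a)/(6LEI) = 240.4/EI
  span YZ: UDL 38.5: wL³/(24EI) = 43.31/EI
  relative rotation θ_0 = (240.4 + 43.31)/EI = 283.7/EI
A unit hogging moment at Y produces rotation L₁/(3EI) + L₂/(3EI) = 4.333/EI.
Slope continuity at Y: θ_0 = M_Y·4.333/EI, so M_Y = 283.7/4.333 = 65.46 kip·ft (hogging).

M_Y = 65.46 kip·ft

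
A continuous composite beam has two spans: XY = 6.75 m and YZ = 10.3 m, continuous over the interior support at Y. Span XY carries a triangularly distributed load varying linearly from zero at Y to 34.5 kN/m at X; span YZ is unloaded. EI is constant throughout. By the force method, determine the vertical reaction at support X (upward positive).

R_X = 72.25 kN

Release continuity at Y by inserting a hinge; the redundant is the internal moment M_Y. The primary structure is two simply-supported spans XY and YZ.
End slopes at the hinge Y, treating each span as simply supported:
  span XY: triangular load, peak 34.5: 7w₀L³/(360EI) = 206.3/EI
  relative rotation θ_0 = (206.3 + 0)/EI = 206.3/EI
A unit hogging moment at Y produces rotation L₁/(3EI) + L₂/(3EI) = 5.683/EI.
Slope continuity at Y: θ_0 = M_Y·5.683/EI, so M_Y = 206.3/5.683 = 36.3 kN·m (hogging).
Span XY, ΣM about X with M_Y applied at Y: R_Y^{XY}·6.75 = 262 + 36.3, so R_Y^{XY} = 44.19 kN and R_X = 116.4 − 44.19 = 72.25 kN.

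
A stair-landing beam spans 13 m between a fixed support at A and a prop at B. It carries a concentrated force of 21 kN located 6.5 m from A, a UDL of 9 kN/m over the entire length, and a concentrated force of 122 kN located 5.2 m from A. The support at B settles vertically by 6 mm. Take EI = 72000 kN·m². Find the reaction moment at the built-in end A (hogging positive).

Release the roller at B. Primary structure: cantilever fixed at A.
Primary-structure tip deflection at B by superposition:
  point load 21 at a = 6.5: Pa²(3L − a)/(6EI) = 4806/EI
  UDL 9: wL⁴/(8EI) = 32131/EI
  point load 122 at a = 5.2: Pa²(3L − a)/(6EI) = 18584/EI
  δ_0 = 55521/EI
Tip deflection under a unit load at B: L³/(3EI) = 732.3/EI.
With EI = 72000 kN·m²: δ_0 = 0.77112 m and δ_{BB} = 0.010171 m/kN.
Compatibility — the beam at B must follow the support down by 0.006 m: δ_0 − R_B·δ_{BB} = 0.006, so R_B = (0.77112 − 0.006)/0.010171 = 75.22 kN.
Moment equilibrium about A: M_A = Σ(load moments about A) − R_B·L = 1531 − 75.22×13 = 553.5 kN·m.

M_A = 553.5 kN·m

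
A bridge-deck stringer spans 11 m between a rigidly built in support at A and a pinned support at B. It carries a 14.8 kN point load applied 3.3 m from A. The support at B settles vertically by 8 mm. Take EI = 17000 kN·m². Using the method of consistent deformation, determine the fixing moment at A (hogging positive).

Choose R_B as the redundant. The primary structure is the cantilever fixed at A.
Deflection at B on the released cantilever, summing each load's contribution:
  point load 14.8 at a = 3.3: Pa²(3L − a)/(6EI) = 797.8/EI
Tip deflection under a unit load at B: L³/(3EI) = 443.7/EI.
With EI = 17000 kN·m²: δ_0 = 0.046929 m and δ_{BB} = 0.026098 m/kN.
Compatibility — the beam at B must follow the support down by 0.008 m: δ_0 − R_B·δ_{BB} = 0.008, so R_B = (0.046929 − 0.008)/0.026098 = 1.492 kN.
Moment equilibrium about A: M_A = Σ(load moments about A) − R_B·L = 48.84 − 1.492×11 = 32.43 kN·m.

M_A = 32.43 kN·m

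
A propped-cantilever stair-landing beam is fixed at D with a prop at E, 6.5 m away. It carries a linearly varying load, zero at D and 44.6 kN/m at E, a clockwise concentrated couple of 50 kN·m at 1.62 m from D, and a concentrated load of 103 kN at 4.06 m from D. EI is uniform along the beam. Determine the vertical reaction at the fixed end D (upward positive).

R_D = 115.5 kN

Release the roller at E. Primary structure: cantilever fixed at D.
Free-end deflection of the primary structure under the applied loading (downward +):
  triangular load, peak 44.6 at the free end: 11w₀L⁴/(120EI) = 7298/EI
  clockwise couple 50 at a = 1.62: M₀a(2L − a)/(2EI) = 460.9/EI
  point load 103 at a = 4.06: Pa²(3L − a)/(6EI) = 4369/EI
  δ_0 = 12128/EI
Flexibility coefficient — unit upward force at E: δ_{EE} = L³/(3EI) = 91.54/EI.
Compatibility at E: δ_0 − R_E·δ_{EE} = 0, so R_E = 12128/91.54 = 132.5 kN.
Vertical equilibrium: R_D = ΣP − R_E = 247.9 − 132.5 = 115.5 kN.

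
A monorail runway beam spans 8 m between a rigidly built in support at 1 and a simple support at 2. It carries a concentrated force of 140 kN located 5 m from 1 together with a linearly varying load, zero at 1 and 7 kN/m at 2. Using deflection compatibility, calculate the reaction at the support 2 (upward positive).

R_2 = 80.34 kN

Release the roller at 2. Primary structure: cantilever fixed at 1.
Free-end deflection of the primary structure under the applied loading (downward +):
  point load 140 at a = 5: Pa²(3L − a)/(6EI) = 11083/EI
  triangular load, peak 7 at the free end: 11w₀L⁴/(120EI) = 2628/EI
  δ_0 = 13712/EI
Tip deflection under a unit load at 2: L³/(3EI) = 170.7/EI.
The prop prevents deflection at 2: R_2 = δ_0/δ_{22} = 13712/170.7 = 80.34 kN.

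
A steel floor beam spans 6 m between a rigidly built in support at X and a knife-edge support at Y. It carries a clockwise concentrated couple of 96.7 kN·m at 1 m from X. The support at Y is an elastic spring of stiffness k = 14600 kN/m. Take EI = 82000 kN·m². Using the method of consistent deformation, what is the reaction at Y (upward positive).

Remove the prop at Y; the released (primary) structure is a cantilever built in at X.
Deflection at Y on the released cantilever, summing each load's contribution:
  clockwise couple 96.7 at a = 1: M₀a(2L − a)/(2EI) = 531.9/EI
Tip deflection under a unit load at Y: L³/(3EI) = 72/EI.
With EI = 82000 kN·m²: δ_0 = 0.006486 m and δ_{YY} = 0.000878 m/kN.
Compatibility — the spring shortens by R_Y/k under the reaction it provides: δ_0 − R_Y·δ_{YY} = R_Y/k. With 1/k = 0.000068 m/kN, R_Y = δ_0 / (δ_{YY} + 1/k) = 0.006486 / (0.000878 + 0.000068) = 6.852 kN.

R_Y = 6.852 kN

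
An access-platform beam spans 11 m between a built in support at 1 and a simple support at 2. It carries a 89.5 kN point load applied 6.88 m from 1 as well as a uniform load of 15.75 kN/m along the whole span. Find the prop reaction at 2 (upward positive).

R_2 = 106.5 kN

Remove the prop at 2; the released (primary) structure is a cantilever built in at 1.
Primary-structure tip deflection at 2 by superposition:
  point load 89.5 at a = 6.88: Pa²(3L − a)/(6EI) = 18443/EI
  UDL 15.75: wL⁴/(8EI) = 28824/EI
  δ_0 = 47267/EI
Tip deflection under a unit load at 2: L³/(3EI) = 443.7/EI.
The prop prevents deflection at 2: R_2 = δ_0/δ_{22} = 47267/443.7 = 106.5 kN.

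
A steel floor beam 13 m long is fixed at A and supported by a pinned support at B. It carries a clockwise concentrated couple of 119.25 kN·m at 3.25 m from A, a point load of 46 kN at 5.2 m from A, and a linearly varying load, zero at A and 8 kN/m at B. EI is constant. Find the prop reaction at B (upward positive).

R_B = 44.19 kN

Take the reaction at B as the redundant and release it; the primary structure is a cantilever fixed at A.
Free-end deflection of the primary structure under the applied loading (downward +):
  clockwise couple 119.25 at a = 3.25: M₀a(2L − a)/(2EI) = 4409/EI
  point load 46 at a = 5.2: Pa²(3L − a)/(6EI) = 7007/EI
  triangular load, peak 8 at the free end: 11w₀L⁴/(120EI) = 20945/EI
  δ_0 = 32360/EI
Tip deflection under a unit load at B: L³/(3EI) = 732.3/EI.
The prop prevents deflection at B: R_B = δ_0/δ_{BB} = 32360/732.3 = 44.19 kN.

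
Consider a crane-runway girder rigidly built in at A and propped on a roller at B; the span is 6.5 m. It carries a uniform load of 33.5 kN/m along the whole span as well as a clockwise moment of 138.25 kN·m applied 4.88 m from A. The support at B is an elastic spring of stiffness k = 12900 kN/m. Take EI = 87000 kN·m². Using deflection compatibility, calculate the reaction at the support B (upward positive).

Take the reaction at B as the redundant and release it; the primary structure is a cantilever fixed at A.
Primary-structure tip deflection at B by superposition:
  UDL 33.5: wL⁴/(8EI) = 7475/EI
  clockwise couple 138.25 at a = 4.88: M₀a(2L − a)/(2EI) = 2739/EI
  δ_0 = 10214/EI
Tip deflection under a unit load at B: L³/(3EI) = 91.54/EI.
With EI = 87000 kN·m²: δ_0 = 0.1174 m and δ_{BB} = 0.001052 m/kN.
Compatibility — the spring shortens by R_B/k under the reaction it provides: δ_0 − R_B·δ_{BB} = R_B/k. With 1/k = 0.000078 m/kN, R_B = δ_0 / (δ_{BB} + 1/k) = 0.1174 / (0.001052 + 0.000078) = 103.9 kN.

R_B = 103.9 kN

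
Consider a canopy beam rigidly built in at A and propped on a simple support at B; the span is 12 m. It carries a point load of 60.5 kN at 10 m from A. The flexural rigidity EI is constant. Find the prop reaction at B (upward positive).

Take the reaction at B as the redundant and release it; the primary structure is a cantilever fixed at A.
Free-end deflection of the primary structure under the applied loading (downward +):
  point load 60.5 at a = 10: Pa²(3L − a)/(6EI) = 26217/EI
Flexibility coefficient — unit upward force at B: δ_{BB} = L³/(3EI) = 576/EI.
The prop prevents deflection at B: R_B = δ_0/δ_{BB} = 26217/576 = 45.52 kN.

R_B = 45.52 kN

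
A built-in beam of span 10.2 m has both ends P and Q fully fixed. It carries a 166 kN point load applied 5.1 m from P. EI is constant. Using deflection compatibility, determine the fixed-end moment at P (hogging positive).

Take the two fixed-end moments M_P, M_Q as redundants; the released structure is the simple span PQ.
On the primary (simply-supported) span, the end slopes from the loading are:
  at P: point load 166 at a = 5.1: Pab(L + b)/(6LEI) = 1079/EI
  at Q: point load 166 at a = 5.1: Pab(L + a)/(6LEI) = 1079/EI
  θ_P0 = 1079/EI,  θ_Q0 = 1079/EI
Flexibility coefficients: a unit moment at one end gives L/(3EI) there and L/(6EI) at the far end, so f₁₁ = f₂₂ = 3.4/EI and f₁₂ = f₂₁ = 1.7/EI.
Compatibility — zero rotation at each built-in end:
  3.4 M_P + 1.7 M_Q = 1079
  1.7 M_P + 3.4 M_Q = 1079
Solving the pair gives M_P = 211.7 kN·m and M_Q = 211.7 kN·m (hogging).

M_P = 211.7 kN·m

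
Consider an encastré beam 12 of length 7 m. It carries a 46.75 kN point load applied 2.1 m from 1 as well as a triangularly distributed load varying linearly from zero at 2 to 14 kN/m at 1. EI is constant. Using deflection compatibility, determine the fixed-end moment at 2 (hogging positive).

Take the two fixed-end moments M_1, M_2 as redundants; the released structure is the simple span 12.
Simple-span end rotations at 1 and 2 under the given loads:
  at 1: point load 46.75 at a = 2.1: Pab(L + b)/(6LEI) = 136.3/EI
  at 2: point load 46.75 at a = 2.1: Pab(L + a)/(6LEI) = 104.2/EI
  at 1: triangular load, peak 14: w₀L³/(45EI) = 106.7/EI
  at 2: triangular load, peak 14: 7w₀L³/(360EI) = 93.37/EI
  θ_10 = 243/EI,  θ_20 = 197.6/EI
Flexibility coefficients: a unit moment at one end gives L/(3EI) there and L/(6EI) at the far end, so f₁₁ = f₂₂ = 2.333/EI and f₁₂ = f₂₁ = 1.167/EI.
Compatibility — zero rotation at each built-in end:
  2.333 M_1 + 1.167 M_2 = 243
  1.167 M_1 + 2.333 M_2 = 197.6
Solving the pair gives M_1 = 82.41 kN·m and M_2 = 43.48 kN·m (hogging).

M_2 = 43.48 kN·m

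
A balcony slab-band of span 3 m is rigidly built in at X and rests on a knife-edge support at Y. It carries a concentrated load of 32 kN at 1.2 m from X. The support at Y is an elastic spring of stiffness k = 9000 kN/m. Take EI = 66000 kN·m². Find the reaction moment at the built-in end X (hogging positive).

Remove the prop at Y; the released (primary) structure is a cantilever built in at X.
Deflection at Y on the released cantilever, summing each load's contribution:
  point load 32 at a = 1.2: Pa²(3L − a)/(6EI) = 59.9/EI
Flexibility coefficient — unit upward force at Y: δ_{YY} = L³/(3EI) = 9/EI.
With EI = 66000 kN·m²: δ_0 = 0.000908 m and δ_{YY} = 0.000136 m/kN.
Compatibility — the spring shortens by R_Y/k under the reaction it provides: δ_0 − R_Y·δ_{YY} = R_Y/k. With 1/k = 0.000111 m/kN, R_Y = δ_0 / (δ_{YY} + 1/k) = 0.000908 / (0.000136 + 0.000111) = 3.668 kN.
Moment equilibrium about X: M_X = Σ(load moments about X) − R_Y·L = 38.4 − 3.668×3 = 27.4 kN·m.

M_X = 27.4 kN·m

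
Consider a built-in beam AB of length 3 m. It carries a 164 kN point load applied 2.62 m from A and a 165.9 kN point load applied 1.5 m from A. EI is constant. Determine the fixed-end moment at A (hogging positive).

Take the two fixed-end moments M_A, M_B as redundants; the released structure is the simple span AB.
End rotations of the released simple span under the applied load (×1/EI):
  at A: point load 164 at a = 2.62: Pab(L + b)/(6LEI) = 30.66/EI
  at B: point load 164 at a = 2.62: Pab(L + a)/(6LEI) = 50.98/EI
  at A: point load 165.9 at a = 1.5: Pab(L + b)/(6LEI) = 93.32/EI
  at B: point load 165.9 at a = 1.5: Pab(L + a)/(6LEI) = 93.32/EI
  θ_A0 = 124/EI,  θ_B0 = 144.3/EI
Flexibility coefficients: a unit moment at one end gives L/(3EI) there and L/(6EI) at the far end, so f₁₁ = f₂₂ = 1/EI and f₁₂ = f₂₁ = 0.5/EI.
Compatibility — zero rotation at each built-in end:
  1 M_A + 0.5 M_B = 124
  0.5 M_A + 1 M_B = 144.3
Solving the pair gives M_A = 69.11 kN·m and M_B = 109.7 kN·m (hogging).

M_A = 69.11 kN·m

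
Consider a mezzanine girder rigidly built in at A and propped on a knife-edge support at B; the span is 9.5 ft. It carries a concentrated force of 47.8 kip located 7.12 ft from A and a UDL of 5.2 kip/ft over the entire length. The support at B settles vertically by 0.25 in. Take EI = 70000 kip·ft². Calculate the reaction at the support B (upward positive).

Take the reaction at B as the redundant and release it; the primary structure is a cantilever fixed at A.
Free-end deflection of the primary structure under the applied loading (downward +):
  point load 47.8 at a = 7.12: Pa²(3L − a)/(6EI) = 8635/EI
  UDL 5.2: wL⁴/(8EI) = 5294/EI
  δ_0 = 13929/EI
Tip deflection under a unit load at B: L³/(3EI) = 285.8/EI.
With EI = 70000 kip·ft²: δ_0 = 0.19898 ft and δ_{BB} = 0.004083 ft/kip.
Compatibility — the beam at B must follow the support down by 0.02083 ft: δ_0 − R_B·δ_{BB} = 0.02083, so R_B = (0.19898 − 0.02083)/0.004083 = 43.64 kip.

R_B = 43.64 kip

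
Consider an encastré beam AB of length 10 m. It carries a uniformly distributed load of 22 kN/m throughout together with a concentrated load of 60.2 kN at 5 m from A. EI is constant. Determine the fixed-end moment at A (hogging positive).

Release both end moments; the primary structure is a simply-supported span AB with redundants M_A and M_B.
Simple-span end rotations at A and B under the given loads:
  at A: UDL 22: wL³/(24EI) = 916.7/EI
  at B: UDL 22: wL³/(24EI) = 916.7/EI
  at A: point load 60.2 at a = 5: Pab(L + b)/(6LEI) = 376.2/EI
  at B: point load 60.2 at a = 5: Pab(L + a)/(6LEI) = 376.2/EI
  θ_A0 = 1293/EI,  θ_B0 = 1293/EI
Flexibility coefficients: a unit moment at one end gives L/(3EI) there and L/(6EI) at the far end, so f₁₁ = f₂₂ = 3.333/EI and f₁₂ = f₂₁ = 1.667/EI.
Compatibility — zero rotation at each built-in end:
  3.333 M_A + 1.667 M_B = 1293
  1.667 M_A + 3.333 M_B = 1293
Solving the pair gives M_A = 258.6 kN·m and M_B = 258.6 kN·m (hogging).

M_A = 258.6 kN·m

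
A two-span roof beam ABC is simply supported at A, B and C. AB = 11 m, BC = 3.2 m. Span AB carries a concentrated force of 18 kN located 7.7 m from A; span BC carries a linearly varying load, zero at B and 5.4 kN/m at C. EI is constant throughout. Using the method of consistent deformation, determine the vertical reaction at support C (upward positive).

R_C = -3.023 kN

Release continuity at B by inserting a hinge; the redundant is the internal moment M_B. The primary structure is two simply-supported spans AB and BC.
End slopes at the hinge B, treating each span as simply supported:
  span AB: point load 18 at a = 7.7: Pab(L + a)/(6LEI) = 129.6/EI
  span BC: triangular load, peak 5.4: 7w₀L³/(360EI) = 3.441/EI
  relative rotation θ_0 = (129.6 + 3.441)/EI = 133/EI
A unit hogging moment at B produces rotation L₁/(3EI) + L₂/(3EI) = 4.733/EI.
Slope continuity at B: θ_0 = M_B·4.733/EI, so M_B = 133/4.733 = 28.11 kN·m (hogging).
Span BC, ΣM about C: R_B^{BC}·3.2 = 9.216 + 28.11, so R_B^{BC} = 11.66 kN and R_C = 8.64 − 11.66 = -3.023 kN.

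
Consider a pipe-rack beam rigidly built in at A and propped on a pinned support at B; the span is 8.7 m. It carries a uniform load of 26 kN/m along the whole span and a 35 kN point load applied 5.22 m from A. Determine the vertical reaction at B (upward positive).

R_B = 99.94 kN

Remove the prop at B; the released (primary) structure is a cantilever built in at A.
Primary-structure tip deflection at B by superposition:
  UDL 26: wL⁴/(8EI) = 18619/EI
  point load 35 at a = 5.22: Pa²(3L − a)/(6EI) = 3319/EI
  δ_0 = 21938/EI
Tip deflection under a unit load at B: L³/(3EI) = 219.5/EI.
Compatibility at B: δ_0 − R_B·δ_{BB} = 0, so R_B = 21938/219.5 = 99.94 kN.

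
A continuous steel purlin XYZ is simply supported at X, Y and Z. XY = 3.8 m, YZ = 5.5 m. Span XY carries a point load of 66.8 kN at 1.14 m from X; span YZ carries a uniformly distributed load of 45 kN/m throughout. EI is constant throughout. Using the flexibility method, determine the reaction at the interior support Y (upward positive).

Insert a hinge at Y; M_Y is the redundant, and each span becomes simply supported.
End slopes at the hinge Y, treating each span as simply supported:
  span XY: point load 66.8 at a = 1.14: Pab(L + a)/(6LEI) = 43.89/EI
  span YZ: UDL 45: wL³/(24EI) = 312/EI
  relative rotation θ_0 = (43.89 + 312)/EI = 355.8/EI
A unit hogging moment at Y produces rotation L₁/(3EI) + L₂/(3EI) = 3.1/EI.
Compatibility: M_Y·(L₁+L₂)/(3EI) = θ_0, giving M_Y = 114.8 kN·m (hogging).
Span XY, ΣM about X with M_Y applied at Y: R_Y^{XY}·3.8 = 76.15 + 114.8, so R_Y^{XY} = 50.25 kN and R_X = 66.8 − 50.25 = 16.55 kN.
Span YZ, ΣM about Z: R_Y^{YZ}·5.5 = 680.6 + 114.8, so R_Y^{YZ} = 144.6 kN and R_Z = 247.5 − 144.6 = 102.9 kN.
R_Y = 50.25 + 144.6 = 194.9 kN.

R_Y = 194.9 kN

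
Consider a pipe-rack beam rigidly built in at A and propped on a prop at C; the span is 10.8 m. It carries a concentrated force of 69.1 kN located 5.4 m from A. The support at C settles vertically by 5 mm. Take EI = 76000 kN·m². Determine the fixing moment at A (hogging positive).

M_A = 149.7 kN·m

Take the reaction at C as the redundant and release it; the primary structure is a cantilever fixed at A.
Deflection at C on the released cantilever, summing each load's contribution:
  point load 69.1 at a = 5.4: Pa²(3L − a)/(6EI) = 9067/EI
Tip deflection under a unit load at C: L³/(3EI) = 419.9/EI.
With EI = 76000 kN·m²: δ_0 = 0.11931 m and δ_{CC} = 0.005525 m/kN.
Compatibility — the beam at C must follow the support down by 0.005 m: δ_0 − R_C·δ_{CC} = 0.005, so R_C = (0.11931 − 0.005)/0.005525 = 20.69 kN.
Moment equilibrium about A: M_A = Σ(load moments about A) − R_C·L = 373.1 − 20.69×10.8 = 149.7 kN·m.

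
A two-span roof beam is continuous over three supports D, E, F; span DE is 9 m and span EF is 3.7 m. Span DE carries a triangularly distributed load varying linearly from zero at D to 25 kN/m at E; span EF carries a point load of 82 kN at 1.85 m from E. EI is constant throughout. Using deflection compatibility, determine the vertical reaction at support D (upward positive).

Insert a hinge at E; M_E is the redundant, and each span becomes simply supported.
End slopes at the hinge E, treating each span as simply supported:
  span DE: triangular load, peak 25: w₀L³/(45EI) = 405/EI
  span EF: point load 82 at a = 1.85: Pab(L + b)/(6LEI) = 70.16/EI
  relative rotation θ_0 = (405 + 70.16)/EI = 475.2/EI
A unit hogging moment at E produces rotation L₁/(3EI) + L₂/(3EI) = 4.233/EI.
Slope continuity at E: θ_0 = M_E·4.233/EI, so M_E = 475.2/4.233 = 112.2 kN·m (hogging).
Span DE, ΣM about D with M_E applied at E: R_E^{DE}·9 = 675 + 112.2, so R_E^{DE} = 87.47 kN and R_D = 112.5 − 87.47 = 25.03 kN.

R_D = 25.03 kN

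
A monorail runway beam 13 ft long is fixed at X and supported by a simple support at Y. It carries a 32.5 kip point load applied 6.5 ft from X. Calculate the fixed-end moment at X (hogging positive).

Release the roller at Y. Primary structure: cantilever fixed at X.
Deflection at Y on the released cantilever, summing each load's contribution:
  point load 32.5 at a = 6.5: Pa²(3L − a)/(6EI) = 7438/EI
Flexibility coefficient — unit upward force at Y: δ_{YY} = L³/(3EI) = 732.3/EI.
The prop prevents deflection at Y: R_Y = δ_0/δ_{YY} = 7438/732.3 = 10.16 kip.
Moment equilibrium about X: M_X = Σ(load moments about X) − R_Y·L = 211.2 − 10.16×13 = 79.22 kip·ft.

M_X = 79.22 kip·ft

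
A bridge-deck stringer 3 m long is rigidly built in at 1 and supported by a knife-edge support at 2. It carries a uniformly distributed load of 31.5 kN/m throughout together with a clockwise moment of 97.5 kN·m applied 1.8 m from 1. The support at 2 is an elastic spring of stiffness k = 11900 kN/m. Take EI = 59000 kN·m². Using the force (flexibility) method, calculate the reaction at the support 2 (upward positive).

R_2 = 49.25 kN

Remove the prop at 2; the released (primary) structure is a cantilever built in at 1.
Primary-structure tip deflection at 2 by superposition:
  UDL 31.5: wL⁴/(8EI) = 318.9/EI
  clockwise couple 97.5 at a = 1.8: M₀a(2L − a)/(2EI) = 368.6/EI
  δ_0 = 687.5/EI
Flexibility coefficient — unit upward force at 2: δ_{22} = L³/(3EI) = 9/EI.
With EI = 59000 kN·m²: δ_0 = 0.011652 m and δ_{22} = 0.000153 m/kN.
Compatibility — the spring shortens by R_2/k under the reaction it provides: δ_0 − R_2·δ_{22} = R_2/k. With 1/k = 0.000084 m/kN, R_2 = δ_0 / (δ_{22} + 1/k) = 0.011652 / (0.000153 + 0.000084) = 49.25 kN.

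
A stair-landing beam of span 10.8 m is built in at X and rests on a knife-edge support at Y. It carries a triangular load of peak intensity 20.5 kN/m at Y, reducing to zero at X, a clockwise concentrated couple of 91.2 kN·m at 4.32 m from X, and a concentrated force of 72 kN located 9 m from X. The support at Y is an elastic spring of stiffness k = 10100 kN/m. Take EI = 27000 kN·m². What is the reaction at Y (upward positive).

Take the reaction at Y as the redundant and release it; the primary structure is a cantilever fixed at X.
Deflection at Y on the released cantilever, summing each load's contribution:
  triangular load, peak 20.5 at the free end: 11w₀L⁴/(120EI) = 25566/EI
  clockwise couple 91.2 at a = 4.32: M₀a(2L − a)/(2EI) = 3404/EI
  point load 72 at a = 9: Pa²(3L − a)/(6EI) = 22745/EI
  δ_0 = 51715/EI
Flexibility coefficient — unit upward force at Y: δ_{YY} = L³/(3EI) = 419.9/EI.
With EI = 27000 kN·m²: δ_0 = 1.9154 m and δ_{YY} = 0.015552 m/kN.
Compatibility — the spring shortens by R_Y/k under the reaction it provides: δ_0 − R_Y·δ_{YY} = R_Y/k. With 1/k = 0.000099 m/kN, R_Y = δ_0 / (δ_{YY} + 1/k) = 1.9154 / (0.015552 + 0.000099) = 122.4 kN.

R_Y = 122.4 kN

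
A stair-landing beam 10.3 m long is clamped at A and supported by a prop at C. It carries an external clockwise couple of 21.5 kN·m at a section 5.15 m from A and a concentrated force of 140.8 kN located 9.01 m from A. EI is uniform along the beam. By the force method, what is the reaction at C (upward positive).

Remove the prop at C; the released (primary) structure is a cantilever built in at A.
Downward deflection at the released point C due to the loads:
  clockwise couple 21.5 at a = 5.15: M₀a(2L − a)/(2EI) = 855.4/EI
  point load 140.8 at a = 9.01: Pa²(3L − a)/(6EI) = 41701/EI
  δ_0 = 42556/EI
Tip deflection under a unit load at C: L³/(3EI) = 364.2/EI.
The prop prevents deflection at C: R_C = δ_0/δ_{CC} = 42556/364.2 = 116.8 kN.

R_C = 116.8 kN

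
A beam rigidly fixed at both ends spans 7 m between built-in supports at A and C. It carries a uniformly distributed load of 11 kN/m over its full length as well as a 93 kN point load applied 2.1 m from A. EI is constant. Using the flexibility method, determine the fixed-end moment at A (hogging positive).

M_A = 140.6 kN·m

Release both end moments; the primary structure is a simply-supported span AC with redundants M_A and M_C.
End rotations of the released simple span under the applied load (×1/EI):
  at A: UDL 11: wL³/(24EI) = 157.2/EI
  at C: UDL 11: wL³/(24EI) = 157.2/EI
  at A: point load 93 at a = 2.1: Pab(L + b)/(6LEI) = 271.1/EI
  at C: point load 93 at a = 2.1: Pab(L + a)/(6LEI) = 207.3/EI
  θ_A0 = 428.3/EI,  θ_C0 = 364.6/EI
Flexibility coefficients: a unit moment at one end gives L/(3EI) there and L/(6EI) at the far end, so f₁₁ = f₂₂ = 2.333/EI and f₁₂ = f₂₁ = 1.167/EI.
Compatibility — zero rotation at each built-in end:
  2.333 M_A + 1.167 M_C = 428.3
  1.167 M_A + 2.333 M_C = 364.6
Solving the pair gives M_A = 140.6 kN·m and M_C = 85.93 kN·m (hogging).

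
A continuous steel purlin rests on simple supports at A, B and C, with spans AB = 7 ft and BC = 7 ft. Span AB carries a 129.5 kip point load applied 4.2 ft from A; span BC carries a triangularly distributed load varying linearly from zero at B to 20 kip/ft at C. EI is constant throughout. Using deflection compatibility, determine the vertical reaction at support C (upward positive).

R_C = 30.15 kip

Insert a hinge at B; M_B is the redundant, and each span becomes simply supported.
Rotations at B on the released spans (each span's end-slope, ×1/EI):
  span AB: point load 129.5 at a = 4.2: Pab(L + a)/(6LEI) = 406.1/EI
  span BC: triangular load, peak 20: 7w₀L³/(360EI) = 133.4/EI
  relative rotation θ_0 = (406.1 + 133.4)/EI = 539.5/EI
A unit hogging moment at B produces rotation L₁/(3EI) + L₂/(3EI) = 4.667/EI.
Slope continuity at B: θ_0 = M_B·4.667/EI, so M_B = 539.5/4.667 = 115.6 kip·ft (hogging).
Span BC, ΣM about C: R_B^{BC}·7 = 163.3 + 115.6, so R_B^{BC} = 39.85 kip and R_C = 70 − 39.85 = 30.15 kip.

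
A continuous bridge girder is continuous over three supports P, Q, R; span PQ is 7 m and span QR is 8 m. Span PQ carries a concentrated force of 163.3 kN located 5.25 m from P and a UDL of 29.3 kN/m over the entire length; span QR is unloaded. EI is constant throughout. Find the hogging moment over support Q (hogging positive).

Take M_Q as the redundant. Released structure: two simple spans PQ and QR with a hinge at Q.
End slopes at the hinge Q, treating each span as simply supported:
  span PQ: point load 163.3 at a = 5.25: Pab(L + a)/(6LEI) = 437.6/EI
  span PQ: UDL 29.3: wL³/(24EI) = 418.7/EI
  relative rotation θ_0 = (856.3 + 0)/EI = 856.3/EI
A unit hogging moment at Q produces rotation L₁/(3EI) + L₂/(3EI) = 5/EI.
Compatibility: M_Q·(L₁+L₂)/(3EI) = θ_0, giving M_Q = 171.3 kN·m (hogging).

M_Q = 171.3 kN·m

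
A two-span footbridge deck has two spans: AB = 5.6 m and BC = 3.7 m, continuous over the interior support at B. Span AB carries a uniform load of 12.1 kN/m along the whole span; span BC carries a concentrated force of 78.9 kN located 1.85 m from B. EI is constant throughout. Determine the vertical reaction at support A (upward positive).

Release continuity at B by inserting a hinge; the redundant is the internal moment M_B. The primary structure is two simply-supported spans AB and BC.
Discontinuity in slope at B on the released structure — sum the simple-span end rotations:
  span AB: UDL 12.1: wL³/(24EI) = 88.54/EI
  span BC: point load 78.9 at a = 1.85: Pab(L + b)/(6LEI) = 67.51/EI
  relative rotation θ_0 = (88.54 + 67.51)/EI = 156/EI
A unit hogging moment at B produces rotation L₁/(3EI) + L₂/(3EI) = 3.1/EI.
Slope continuity at B: θ_0 = M_B·3.1/EI, so M_B = 156/3.1 = 50.34 kN·m (hogging).
Span AB, ΣM about A with M_B applied at B: R_B^{AB}·5.6 = 189.7 + 50.34, so R_B^{AB} = 42.87 kN and R_A = 67.76 − 42.87 = 24.89 kN.

R_A = 24.89 kN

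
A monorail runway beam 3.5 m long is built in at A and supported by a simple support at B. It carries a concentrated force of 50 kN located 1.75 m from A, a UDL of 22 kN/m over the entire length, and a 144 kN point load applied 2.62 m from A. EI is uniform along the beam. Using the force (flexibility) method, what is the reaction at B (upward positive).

Remove the prop at B; the released (primary) structure is a cantilever built in at A.
Primary-structure tip deflection at B by superposition:
  point load 50 at a = 1.75: Pa²(3L − a)/(6EI) = 223.3/EI
  UDL 22: wL⁴/(8EI) = 412.7/EI
  point load 144 at a = 2.62: Pa²(3L − a)/(6EI) = 1298/EI
  δ_0 = 1934/EI
Flexibility coefficient — unit upward force at B: δ_{BB} = L³/(3EI) = 14.29/EI.
The prop prevents deflection at B: R_B = δ_0/δ_{BB} = 1934/14.29 = 135.3 kN.

R_B = 135.3 kN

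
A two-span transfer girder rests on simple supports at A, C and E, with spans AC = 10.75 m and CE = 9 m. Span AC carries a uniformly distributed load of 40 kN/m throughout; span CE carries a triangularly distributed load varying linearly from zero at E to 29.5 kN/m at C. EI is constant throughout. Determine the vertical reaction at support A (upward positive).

R_A = 179 kN

Release continuity at C by inserting a hinge; the redundant is the internal moment M_C. The primary structure is two simply-supported spans AC and CE.
End slopes at the hinge C, treating each span as simply supported:
  span AC: UDL 40: wL³/(24EI) = 2070/EI
  span CE: triangular load, peak 29.5: w₀L³/(45EI) = 477.9/EI
  relative rotation θ_0 = (2070 + 477.9)/EI = 2548/EI
A unit hogging moment at C produces rotation L₁/(3EI) + L₂/(3EI) = 6.583/EI.
Compatibility: M_C·(L₁+L₂)/(3EI) = θ_0, giving M_C = 387.1 kN·m (hogging).
Span AC, ΣM about A with M_C applied at C: R_C^{AC}·10.75 = 2311 + 387.1, so R_C^{AC} = 251 kN and R_A = 430 − 251 = 179 kN.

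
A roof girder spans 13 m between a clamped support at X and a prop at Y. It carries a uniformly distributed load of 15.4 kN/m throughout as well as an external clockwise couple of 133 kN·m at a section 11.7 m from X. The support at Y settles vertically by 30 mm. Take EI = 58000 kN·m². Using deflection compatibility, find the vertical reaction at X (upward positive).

R_X = 112.3 kN

Take the reaction at Y as the redundant and release it; the primary structure is a cantilever fixed at X.
Free-end deflection of the primary structure under the applied loading (downward +):
  UDL 15.4: wL⁴/(8EI) = 54980/EI
  clockwise couple 133 at a = 11.7: M₀a(2L − a)/(2EI) = 11126/EI
  δ_0 = 66106/EI
Flexibility coefficient — unit upward force at Y: δ_{YY} = L³/(3EI) = 732.3/EI.
With EI = 58000 kN·m²: δ_0 = 1.1398 m and δ_{YY} = 0.012626 m/kN.
Compatibility — the beam at Y must follow the support down by 0.03 m: δ_0 − R_Y·δ_{YY} = 0.03, so R_Y = (1.1398 − 0.03)/0.012626 = 87.89 kN.
Vertical equilibrium: R_X = ΣP − R_Y = 200.2 − 87.89 = 112.3 kN.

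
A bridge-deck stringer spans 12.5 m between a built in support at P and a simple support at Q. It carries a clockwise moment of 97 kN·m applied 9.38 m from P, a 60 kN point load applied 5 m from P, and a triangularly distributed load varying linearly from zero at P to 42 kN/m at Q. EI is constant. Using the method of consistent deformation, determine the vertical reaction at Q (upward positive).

R_Q = 167.8 kN

Take the reaction at Q as the redundant and release it; the primary structure is a cantilever fixed at P.
Deflection at Q on the released cantilever, summing each load's contribution:
  clockwise couple 97 at a = 9.38: M₀a(2L − a)/(2EI) = 7106/EI
  point load 60 at a = 5: Pa²(3L − a)/(6EI) = 8125/EI
  triangular load, peak 42 at the free end: 11w₀L⁴/(120EI) = 93994/EI
  δ_0 = 109225/EI
Tip deflection under a unit load at Q: L³/(3EI) = 651/EI.
The prop prevents deflection at Q: R_Q = δ_0/δ_{QQ} = 109225/651 = 167.8 kN.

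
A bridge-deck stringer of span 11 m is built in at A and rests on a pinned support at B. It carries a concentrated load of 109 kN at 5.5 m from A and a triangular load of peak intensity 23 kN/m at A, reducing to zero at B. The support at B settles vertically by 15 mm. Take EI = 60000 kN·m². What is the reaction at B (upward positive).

Remove the prop at B; the released (primary) structure is a cantilever built in at A.
Deflection at B on the released cantilever, summing each load's contribution:
  point load 109 at a = 5.5: Pa²(3L − a)/(6EI) = 15112/EI
  triangular load, peak 23 at the fixed end: w₀L⁴/(30EI) = 11225/EI
  δ_0 = 26337/EI
Flexibility coefficient — unit upward force at B: δ_{BB} = L³/(3EI) = 443.7/EI.
With EI = 60000 kN·m²: δ_0 = 0.43895 m and δ_{BB} = 0.007394 m/kN.
Compatibility — the beam at B must follow the support down by 0.015 m: δ_0 − R_B·δ_{BB} = 0.015, so R_B = (0.43895 − 0.015)/0.007394 = 57.33 kN.

R_B = 57.33 kN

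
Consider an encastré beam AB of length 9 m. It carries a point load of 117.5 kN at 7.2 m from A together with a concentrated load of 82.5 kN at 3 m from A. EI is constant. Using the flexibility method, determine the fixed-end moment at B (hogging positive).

Release both end moments; the primary structure is a simply-supported span AB with redundants M_A and M_B.
On the primary (simply-supported) span, the end slopes from the loading are:
  at A: point load 117.5 at a = 7.2: Pab(L + b)/(6LEI) = 304.6/EI
  at B: point load 117.5 at a = 7.2: Pab(L + a)/(6LEI) = 456.8/EI
  at A: point load 82.5 at a = 3: Pab(L + b)/(6LEI) = 412.5/EI
  at B: point load 82.5 at a = 3: Pab(L + a)/(6LEI) = 330/EI
  θ_A0 = 717.1/EI,  θ_B0 = 786.8/EI
Flexibility coefficients: a unit moment at one end gives L/(3EI) there and L/(6EI) at the far end, so f₁₁ = f₂₂ = 3/EI and f₁₂ = f₂₁ = 1.5/EI.
Compatibility — zero rotation at each built-in end:
  3 M_A + 1.5 M_B = 717.1
  1.5 M_A + 3 M_B = 786.8
Solving the pair gives M_A = 143.8 kN·m and M_B = 190.4 kN·m (hogging).

M_B = 190.4 kN·m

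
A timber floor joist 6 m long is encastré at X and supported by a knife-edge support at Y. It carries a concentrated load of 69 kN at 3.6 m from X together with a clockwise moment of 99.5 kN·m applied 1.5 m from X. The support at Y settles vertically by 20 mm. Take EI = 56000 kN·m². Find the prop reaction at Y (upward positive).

Remove the prop at Y; the released (primary) structure is a cantilever built in at X.
Primary-structure tip deflection at Y by superposition:
  point load 69 at a = 3.6: Pa²(3L − a)/(6EI) = 2146/EI
  clockwise couple 99.5 at a = 1.5: M₀a(2L − a)/(2EI) = 783.6/EI
  δ_0 = 2930/EI
Tip deflection under a unit load at Y: L³/(3EI) = 72/EI.
With EI = 56000 kN·m²: δ_0 = 0.052317 m and δ_{YY} = 0.001286 m/kN.
Compatibility — the beam at Y must follow the support down by 0.02 m: δ_0 − R_Y·δ_{YY} = 0.02, so R_Y = (0.052317 − 0.02)/0.001286 = 25.14 kN.

R_Y = 25.14 kN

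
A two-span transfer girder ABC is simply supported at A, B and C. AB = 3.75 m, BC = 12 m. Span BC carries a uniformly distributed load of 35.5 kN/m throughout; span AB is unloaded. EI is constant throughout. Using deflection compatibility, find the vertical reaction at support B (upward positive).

Release continuity at B by inserting a hinge; the redundant is the internal moment M_B. The primary structure is two simply-supported spans AB and BC.
Discontinuity in slope at B on the released structure — sum the simple-span end rotations:
  span BC: UDL 35.5: wL³/(24EI) = 2556/EI
  relative rotation θ_0 = (0 + 2556)/EI = 2556/EI
A unit hogging moment at B produces rotation L₁/(3EI) + L₂/(3EI) = 5.25/EI.
Compatibility: M_B·(L₁+L₂)/(3EI) = θ_0, giving M_B = 486.9 kN·m (hogging).
Span AB, ΣM about A with M_B applied at B: R_B^{AB}·3.75 = 0 + 486.9, so R_B^{AB} = 129.8 kN and R_A = 0 − 129.8 = -129.8 kN.
Span BC, ΣM about C: R_B^{BC}·12 = 2556 + 486.9, so R_B^{BC} = 253.6 kN and R_C = 426 − 253.6 = 172.4 kN.
R_B = 129.8 + 253.6 = 383.4 kN.

R_B = 383.4 kN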